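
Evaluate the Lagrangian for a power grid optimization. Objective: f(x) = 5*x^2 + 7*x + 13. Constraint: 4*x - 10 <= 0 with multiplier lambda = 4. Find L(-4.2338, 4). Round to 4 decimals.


Step 1: Evaluate f(x).
f(-4.2338) = 5*(-4.2338)^2 + 7*(-4.2338) + 13 = 72.9887
Step 2: Evaluate g(x).
g(-4.2338) = 4*-4.2338 - 10 = -26.9352
Step 3: Compute Lagrangian.
L = 72.9887 + 4*-26.9352 = -34.7521


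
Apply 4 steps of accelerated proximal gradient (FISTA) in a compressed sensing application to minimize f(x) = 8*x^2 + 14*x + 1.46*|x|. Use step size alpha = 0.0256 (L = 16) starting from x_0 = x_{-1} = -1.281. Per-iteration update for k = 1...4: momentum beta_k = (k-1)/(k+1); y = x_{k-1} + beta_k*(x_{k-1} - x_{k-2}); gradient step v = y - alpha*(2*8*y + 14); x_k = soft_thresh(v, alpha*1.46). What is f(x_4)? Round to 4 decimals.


FISTA on f(x) = 8*x^2 + 14*x + 1.46*|x|
L = 16, alpha = 0.0256
Iteration 1: beta = 0.0, y = -1.281 + 0.0*(-1.281 + 1.281) = -1.281
  grad(y) = -6.496, v = y - alpha*grad = -1.1147
  prox(v) = soft_thresh(-1.1147, 0.0374) = -1.0773
Iteration 2: beta = 0.3333, y = -1.0773 + 0.3333*(-1.0773 + 1.281) = -1.0094
  grad(y) = -2.151, v = y - alpha*grad = -0.9544
  prox(v) = soft_thresh(-0.9544, 0.0374) = -0.917
Iteration 3: beta = 0.5, y = -0.917 + 0.5*(-0.917 + 1.0773) = -0.8368
  grad(y) = 0.6107, v = y - alpha*grad = -0.8525
  prox(v) = soft_thresh(-0.8525, 0.0374) = -0.8151
Iteration 4: beta = 0.6, y = -0.8151 + 0.6*(-0.8151 + 0.917) = -0.7539
  grad(y) = 1.9369, v = y - alpha*grad = -0.8035
  prox(v) = soft_thresh(-0.8035, 0.0374) = -0.7662
f(x_4) = 8*(-0.7662)^2 + 14*(-0.7662) + 1.46*|-0.7662| = -4.9116


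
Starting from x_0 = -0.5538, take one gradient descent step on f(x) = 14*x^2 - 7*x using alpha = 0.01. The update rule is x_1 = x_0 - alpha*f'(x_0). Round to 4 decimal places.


We compute the gradient at x_0 and apply the update.
f'(x) = 28*x - 7
f'(-0.5538) = 28*-0.5538 - 7 = -22.5064
x_1 = -0.5538 - 0.01*-22.5064 = -0.3287


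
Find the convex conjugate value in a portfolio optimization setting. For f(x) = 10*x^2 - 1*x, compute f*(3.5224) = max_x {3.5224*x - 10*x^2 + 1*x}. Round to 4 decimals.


f*(y) = sup_x {y*x - a*x^2 - b*x} = sup_x {(y-b)*x - a*x^2}
FOC: (y - b) - 2a*x = 0 => x* = (y - b)/(2a)
x* = (3.5224 + 1)/(2*10) = 0.2261
f*(3.5224) = (y-b)^2/(4a) = (3.5224 + 1)^2/(4*10)
= 20.4521/40 = 0.5113


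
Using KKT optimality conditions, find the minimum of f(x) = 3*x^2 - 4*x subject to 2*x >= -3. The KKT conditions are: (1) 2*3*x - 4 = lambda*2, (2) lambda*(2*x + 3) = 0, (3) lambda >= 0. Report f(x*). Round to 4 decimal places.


Step 1: Try lambda = 0 (constraint inactive).
Stationarity: 2*3*x - 4 = 0
x* = 4/(2*3) = 2/3 = 0.6667 (rounded; the exact value 2/3 is used below)
Check constraint: 2*0.6667 = 1.3334 >= -3 -- satisfied.
Step 2: Compute optimal value.
f(x*) = 3*(2/3)^2 - 4*(2/3) = -1.3333


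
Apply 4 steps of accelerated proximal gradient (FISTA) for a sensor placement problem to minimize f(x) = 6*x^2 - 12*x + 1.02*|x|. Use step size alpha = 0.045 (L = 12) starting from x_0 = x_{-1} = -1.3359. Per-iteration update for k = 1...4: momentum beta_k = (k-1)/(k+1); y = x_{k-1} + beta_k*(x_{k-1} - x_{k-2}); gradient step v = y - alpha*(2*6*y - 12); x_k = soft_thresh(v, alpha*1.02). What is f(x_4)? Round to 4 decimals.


FISTA on f(x) = 6*x^2 - 12*x + 1.02*|x|
L = 12, alpha = 0.045
Iteration 1: beta = 0.0, y = -1.3359 + 0.0*(-1.3359 + 1.3359) = -1.3359
  grad(y) = -28.0308, v = y - alpha*grad = -0.0745
  prox(v) = soft_thresh(-0.0745, 0.0459) = -0.0286
Iteration 2: beta = 0.3333, y = -0.0286 + 0.3333*(-0.0286 + 1.3359) = 0.4071
  grad(y) = -7.1142, v = y - alpha*grad = 0.7273
  prox(v) = soft_thresh(0.7273, 0.0459) = 0.6814
Iteration 3: beta = 0.5, y = 0.6814 + 0.5*(0.6814 + 0.0286) = 1.0364
  grad(y) = 0.4367, v = y - alpha*grad = 1.0167
  prox(v) = soft_thresh(1.0167, 0.0459) = 0.9708
Iteration 4: beta = 0.6, y = 0.9708 + 0.6*(0.9708 - 0.6814) = 1.1445
  grad(y) = 1.7341, v = y - alpha*grad = 1.0665
  prox(v) = soft_thresh(1.0665, 0.0459) = 1.0206
f(x_4) = 6*1.0206^2 - 12*1.0206 + 1.02*|1.0206| = -4.9565


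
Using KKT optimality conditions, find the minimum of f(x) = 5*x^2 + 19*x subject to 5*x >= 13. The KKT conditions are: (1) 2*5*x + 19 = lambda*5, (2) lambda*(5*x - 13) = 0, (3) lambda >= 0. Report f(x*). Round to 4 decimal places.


Step 1: Try lambda = 0 (constraint inactive).
x_unc = -19/(2*5) = -1.9
Check: 5*-1.9 = -9.5 < 13 -- violated!
Step 2: Constraint must be active: 5*x = 13
x* = 13/5 = 2.6
lambda = (2*5*2.6 + 19)/5 = 9.0
Step 3: Compute optimal value.
f(x*) = 5*2.6^2 + 19*2.6 = 83.2


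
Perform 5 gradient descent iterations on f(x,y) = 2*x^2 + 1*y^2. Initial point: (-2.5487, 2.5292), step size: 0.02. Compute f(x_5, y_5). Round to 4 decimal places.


Gradient descent on f(x,y) = 2*x^2 + 1*y^2.
Starting point: (-2.5487, 2.5292), alpha = 0.02
Step 1: grad_x = 2*2*-2.5487 = -10.1948, grad_y = 2*1*2.5292 = 5.0584
  x_1 = -2.5487 - 0.02*-10.1948 = -2.3448
  y_1 = 2.5292 - 0.02*5.0584 = 2.428
Step 2: grad_x = 2*2*-2.3448 = -9.3792, grad_y = 2*1*2.428 = 4.8561
  x_2 = -2.3448 - 0.02*-9.3792 = -2.1572
  y_2 = 2.428 - 0.02*4.8561 = 2.3309
Step 3: grad_x = 2*2*-2.1572 = -8.6289, grad_y = 2*1*2.3309 = 4.6618
  x_3 = -2.1572 - 0.02*-8.6289 = -1.9846
  y_3 = 2.3309 - 0.02*4.6618 = 2.2377
Step 4: grad_x = 2*2*-1.9846 = -7.9386, grad_y = 2*1*2.2377 = 4.4753
  x_4 = -1.9846 - 0.02*-7.9386 = -1.8259
  y_4 = 2.2377 - 0.02*4.4753 = 2.1482
Step 5: grad_x = 2*2*-1.8259 = -7.3035, grad_y = 2*1*2.1482 = 4.2963
  x_5 = -1.8259 - 0.02*-7.3035 = -1.6798
  y_5 = 2.1482 - 0.02*4.2963 = 2.0622
f(-1.6798, 2.0622) = 2*(-1.6798)^2 + 1*2.0622^2 = 9.8963


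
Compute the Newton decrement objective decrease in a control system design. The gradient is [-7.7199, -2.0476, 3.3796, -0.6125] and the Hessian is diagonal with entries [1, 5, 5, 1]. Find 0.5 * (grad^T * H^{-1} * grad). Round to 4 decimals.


Step 1: H is diagonal, so H^(-1) * g = [-7.7199, -0.4095, 0.6759, -0.6125].
Step 2: g^T H^(-1) g = sum_i g_i^2 / H_ii
  = (-7.7199)^2/1 + (-2.0476)^2/5 + (3.3796)^2/5 + (-0.6125)^2/1
  = 59.5969 + 0.8385 + 2.2843 + 0.3752 = 63.0949
Step 3: Objective decrease = 0.5 * g^T H^(-1) g = 31.5474


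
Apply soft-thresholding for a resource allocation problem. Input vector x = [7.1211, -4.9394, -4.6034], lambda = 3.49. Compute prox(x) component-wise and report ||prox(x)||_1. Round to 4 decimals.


Soft-thresholding with lambda = 3.49:
prox(7.1211) = sign(7.1211)*max(|7.1211| - 3.49, 0) = 3.6311
prox(-4.9394) = sign(-4.9394)*max(|-4.9394| - 3.49, 0) = -1.4494
prox(-4.6034) = sign(-4.6034)*max(|-4.6034| - 3.49, 0) = -1.1134
prox(x) = [3.6311, -1.4494, -1.1134]
||prox(x)||_1 = 3.6311 + 1.4494 + 1.1134 = 6.1939


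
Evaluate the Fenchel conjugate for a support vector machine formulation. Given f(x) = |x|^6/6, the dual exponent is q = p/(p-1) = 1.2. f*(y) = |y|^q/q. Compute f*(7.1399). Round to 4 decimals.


The conjugate exponent q satisfies 1/p + 1/q = 1.
p = 6, so q = 6/(6 - 1) = 1.2
|y|^q = 7.1399^1.2 = 10.5787
f*(7.1399) = 10.5787 / 1.2 = 8.8155


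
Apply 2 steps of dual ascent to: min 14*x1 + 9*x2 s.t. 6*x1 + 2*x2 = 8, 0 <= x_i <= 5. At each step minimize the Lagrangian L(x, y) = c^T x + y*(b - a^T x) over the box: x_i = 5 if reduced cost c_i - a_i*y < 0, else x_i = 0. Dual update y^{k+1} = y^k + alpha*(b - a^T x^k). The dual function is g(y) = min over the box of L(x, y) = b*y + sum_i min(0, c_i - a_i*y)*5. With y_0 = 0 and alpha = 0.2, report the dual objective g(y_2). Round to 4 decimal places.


Dual ascent for LP: min 14*x1 + 9*x2, 6*x1 + 2*x2 = 8, 0 <= x_i <= 5
Step 1: y^k = 0.0, reduced costs: (14.0, 9.0)
  x^k = (0.0, 0.0), subgradient = b - a^T x = 8.0
  y^{k+1} = 0.0 + 0.2*8.0 = 1.6
Step 2: y^k = 1.6, reduced costs: (4.4, 5.8)
  x^k = (0.0, 0.0), subgradient = b - a^T x = 8.0
  y^{k+1} = 1.6 + 0.2*8.0 = 3.2
Dual objective at y_2 = 3.2: reduced costs (-5.2, 2.6), box minimizer x = (5.0, 0.0)
g(y_2) = b*y + (c1 - a1*y)*x1 + (c2 - a2*y)*x2 = 8*3.2 + (-5.2)*5.0 + 2.6*0.0 = 25.6 - 26.0 + 0.0 = -0.4


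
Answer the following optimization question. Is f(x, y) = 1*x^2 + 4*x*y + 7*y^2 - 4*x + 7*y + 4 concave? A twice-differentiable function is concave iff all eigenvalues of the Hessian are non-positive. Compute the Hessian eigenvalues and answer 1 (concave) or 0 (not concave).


The Hessian of f(x,y) = 1*x^2 + 4*x*y + 7*y^2 - 4*x + 7*y + 4 is:
H = [[2, 4], [4, 14]]
Trace = 2 + 14 = 16
Determinant = 2*14 - (4)^2 = 12
Discriminant = (16)^2 - 4*12 = 208.0
Eigenvalues: lambda_1 = 0.7889, lambda_2 = 15.2111
The function is not concave.

0


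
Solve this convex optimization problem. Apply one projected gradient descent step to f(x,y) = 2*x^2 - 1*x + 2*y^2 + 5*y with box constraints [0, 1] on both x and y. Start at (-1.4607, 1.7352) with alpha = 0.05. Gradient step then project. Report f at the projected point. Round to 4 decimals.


Step 1: Compute gradient at (-1.4607, 1.7352).
grad_x = 2*2*-1.4607 - 1 = -6.8428
grad_y = 2*2*1.7352 + 5 = 11.9408
Step 2: Gradient step.
x_raw = -1.4607 - 0.05*-6.8428 = -1.1186
y_raw = 1.7352 - 0.05*11.9408 = 1.1382
Step 3: Project onto [0, 1].
x_proj = clip(-1.1186) = 0.0
y_proj = clip(1.1382) = 1.0
Step 4: Evaluate f.
f(0.0, 1.0) = 7.0


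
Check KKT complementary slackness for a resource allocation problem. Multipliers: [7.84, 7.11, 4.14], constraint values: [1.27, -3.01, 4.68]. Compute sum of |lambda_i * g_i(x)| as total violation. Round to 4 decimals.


KKT complementary slackness check:
lambda_1 * g_1 = 7.84 * 1.27 = 9.9568
lambda_2 * g_2 = 7.11 * -3.01 = -21.4011
lambda_3 * g_3 = 4.14 * 4.68 = 19.3752
Total violation = 9.9568 + 21.4011 + 19.3752 = 50.7331


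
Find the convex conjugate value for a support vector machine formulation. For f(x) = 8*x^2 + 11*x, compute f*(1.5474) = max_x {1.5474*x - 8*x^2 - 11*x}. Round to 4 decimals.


f*(y) = sup_x {y*x - a*x^2 - b*x} = sup_x {(y-b)*x - a*x^2}
FOC: (y - b) - 2a*x = 0 => x* = (y - b)/(2a)
x* = (1.5474 - 11)/(2*8) = -0.5908
f*(1.5474) = (y-b)^2/(4a) = (1.5474 - 11)^2/(4*8)
= 89.3516/32 = 2.7922


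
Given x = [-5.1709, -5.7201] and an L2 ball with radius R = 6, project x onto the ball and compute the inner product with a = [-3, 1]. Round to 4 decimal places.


Step 1: Compute ||x|| (intermediates to 6 decimals).
||x|| = sqrt((-5.1709)^2 + (-5.7201)^2) = 7.710885
Step 2: Project.
Since ||x|| > R, scale = R/||x|| = 6/7.710885 = 0.778121, proj(x) = scale * x
proj(x) = [-4.023586, -4.45093]
Step 3: Dot product.
a^T * proj(x) = -3*(-4.023586) + 1*(-4.45093) = 7.6198


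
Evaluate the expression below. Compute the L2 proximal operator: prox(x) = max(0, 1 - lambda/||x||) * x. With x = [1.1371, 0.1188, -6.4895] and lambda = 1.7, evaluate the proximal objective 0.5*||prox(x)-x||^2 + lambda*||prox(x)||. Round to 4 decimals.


Step 1: Compute ||x||.
||x|| = 6.5894
Step 2: Compute scaling factor.
scale = max(0, 1 - 1.7/6.5894) = 0.742
Step 3: prox(x) = [0.8437, 0.0882, -4.8153]
||prox(x)|| = 4.8894
Step 4: Proximal objective.
0.5*||prox-x||^2 = 1.445
lambda*||prox|| = 8.312
Total = 9.757


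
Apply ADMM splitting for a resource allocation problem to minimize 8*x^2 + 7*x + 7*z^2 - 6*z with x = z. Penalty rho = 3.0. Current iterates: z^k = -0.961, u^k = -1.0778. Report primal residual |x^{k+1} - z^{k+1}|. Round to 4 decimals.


ADMM iteration with rho = 3.0, z^k = -0.961, u^k = -1.0778
Step 1: x-update.
Minimize 8*x^2 + 7*x + (3.0/2)*(x + 0.961 - 1.0778)^2
FOC: (2*8 + 3.0)*x = -7 + 3.0*(-0.961 + 1.0778)
x^{k+1} = -0.35
Step 2: z-update.
Minimize 7*z^2 - 6*z + (3.0/2)*(-0.35 - z - 1.0778)^2
FOC: (2*7 + 3.0)*z = 6 + 3.0*(-0.35 - 1.0778)
z^{k+1} = 0.101
Step 3: u-update.
u^{k+1} = -1.0778 - 0.35 - 0.101 = -1.5288
Step 4: Primal residual = |-0.35 - 0.101| = 0.451


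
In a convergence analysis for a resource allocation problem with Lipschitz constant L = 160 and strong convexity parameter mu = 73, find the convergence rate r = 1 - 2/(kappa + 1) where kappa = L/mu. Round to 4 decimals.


Step 1: Compute the condition number.
kappa = L/mu = 160/73 = 2.1918
Step 2: Compute the convergence rate.
r = 1 - 2/(kappa + 1) = 1 - 2*mu/(L + mu) = (L - mu)/(L + mu) = 87/233 = 0.3734


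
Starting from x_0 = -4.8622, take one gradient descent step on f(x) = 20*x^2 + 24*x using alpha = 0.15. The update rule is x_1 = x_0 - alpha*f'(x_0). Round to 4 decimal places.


We compute the gradient at x_0 and apply the update.
f'(x) = 40*x + 24
f'(-4.8622) = 40*-4.8622 + 24 = -170.488
x_1 = -4.8622 - 0.15*-170.488 = 20.711


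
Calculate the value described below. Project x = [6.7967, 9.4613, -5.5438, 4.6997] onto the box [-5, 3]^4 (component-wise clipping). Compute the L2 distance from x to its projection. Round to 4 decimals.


Project each component onto [-5, 3].
clip(6.7967) = 3.0, clip(9.4613) = 3.0, clip(-5.5438) = -5.0, clip(4.6997) = 3.0
Projection = [3.0, 3.0, -5.0, 3.0]
Squared diffs: [14.4149, 41.7484, 0.2957, 2.889]
Distance = sqrt(59.348) = 7.7038


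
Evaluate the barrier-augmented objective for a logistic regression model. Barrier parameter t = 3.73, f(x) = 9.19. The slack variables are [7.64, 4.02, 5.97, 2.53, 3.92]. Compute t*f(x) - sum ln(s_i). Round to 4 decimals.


Step 1: Compute log-barrier.
ln values: [2.0334, 1.3913, 1.7867, 0.9282, 1.3661]
phi = -(2.0334 + 1.3913 + 1.7867 + 0.9282 + 1.3661) = -7.5057
Step 2: Compute augmented objective.
t*f(x) = 3.73*9.19 = 34.2787
Total = 34.2787 - 7.5057 = 26.773


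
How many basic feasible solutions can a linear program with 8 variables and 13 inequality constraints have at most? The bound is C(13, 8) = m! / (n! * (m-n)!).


Each vertex corresponds to some choice of n active constraints out of m, so the number of vertices is at most C(m, n) = m! / (n!(m-n)!).
m = 13, n = 8
Numerator: 13 * 12 * 11 * 10 * 9 * 8 * 7 * 6
Denominator: 8! = 40320
C(13, 8) = 1287


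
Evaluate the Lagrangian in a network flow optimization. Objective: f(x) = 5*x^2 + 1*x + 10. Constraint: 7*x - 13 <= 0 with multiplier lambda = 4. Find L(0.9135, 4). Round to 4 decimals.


Step 1: Evaluate f(x).
f(0.9135) = 5*0.9135^2 + 1*0.9135 + 10 = 15.0859
Step 2: Evaluate g(x).
g(0.9135) = 7*0.9135 - 13 = -6.6055
Step 3: Compute Lagrangian.
L = 15.0859 + 4*-6.6055 = -11.3361


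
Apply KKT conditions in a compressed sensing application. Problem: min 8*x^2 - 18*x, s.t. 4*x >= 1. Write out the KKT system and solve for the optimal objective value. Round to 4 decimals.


Step 1: Try lambda = 0 (constraint inactive).
Stationarity: 2*8*x - 18 = 0
x* = 18/(2*8) = 1.125
Check constraint: 4*1.125 = 4.5 >= 1 -- satisfied.
Step 2: Compute optimal value.
f(x*) = 8*1.125^2 - 18*1.125 = -10.125


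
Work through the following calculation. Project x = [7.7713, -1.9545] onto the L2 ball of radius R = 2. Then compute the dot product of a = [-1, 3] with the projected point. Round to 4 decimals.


Step 1: Compute ||x|| (intermediates to 6 decimals).
||x|| = sqrt(7.7713^2 + (-1.9545)^2) = 8.013312
Step 2: Project.
Since ||x|| > R, scale = R/||x|| = 2/8.013312 = 0.249585, proj(x) = scale * x
proj(x) = [1.9396, -0.487814]
Step 3: Dot product.
a^T * proj(x) = -1*1.9396 + 3*(-0.487814) = -3.403


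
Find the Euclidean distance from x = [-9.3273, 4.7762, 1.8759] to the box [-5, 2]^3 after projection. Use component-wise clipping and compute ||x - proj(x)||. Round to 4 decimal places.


Project each component onto [-5, 2].
clip(-9.3273) = -5.0, clip(4.7762) = 2.0, clip(1.8759) = 1.8759
Projection = [-5.0, 2.0, 1.8759]
Squared diffs: [18.7255, 7.7073, 0.0]
Distance = sqrt(26.4328) = 5.1413


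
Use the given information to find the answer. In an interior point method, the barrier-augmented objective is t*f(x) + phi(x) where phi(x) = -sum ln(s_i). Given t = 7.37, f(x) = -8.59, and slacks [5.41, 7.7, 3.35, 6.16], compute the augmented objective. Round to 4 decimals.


Step 1: Compute log-barrier.
ln values: [1.6882, 2.0412, 1.209, 1.8181]
phi = -(1.6882 + 2.0412 + 1.209 + 1.8181) = -6.7565
Step 2: Compute augmented objective.
t*f(x) = 7.37*-8.59 = -63.3083
Total = -63.3083 - 6.7565 = -70.0648


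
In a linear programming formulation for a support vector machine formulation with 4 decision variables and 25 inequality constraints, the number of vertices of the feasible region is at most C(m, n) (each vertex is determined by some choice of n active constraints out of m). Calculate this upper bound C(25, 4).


Each vertex corresponds to some choice of n active constraints out of m, so the number of vertices is at most C(m, n) = m! / (n!(m-n)!).
m = 25, n = 4
Numerator: 25 * 24 * 23 * 22
Denominator: 4! = 24
C(25, 4) = 12650


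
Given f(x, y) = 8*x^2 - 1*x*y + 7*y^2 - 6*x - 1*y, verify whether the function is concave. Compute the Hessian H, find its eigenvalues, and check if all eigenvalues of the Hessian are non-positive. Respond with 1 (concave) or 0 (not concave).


The Hessian of f(x,y) = 8*x^2 - 1*x*y + 7*y^2 - 6*x - 1*y is:
H = [[16, -1], [-1, 14]]
Trace = 16 + 14 = 30
Determinant = 16*14 - (-1)^2 = 223
Discriminant = (30)^2 - 4*223 = 8.0
Eigenvalues: lambda_1 = 13.5858, lambda_2 = 16.4142
The function is not concave.

0


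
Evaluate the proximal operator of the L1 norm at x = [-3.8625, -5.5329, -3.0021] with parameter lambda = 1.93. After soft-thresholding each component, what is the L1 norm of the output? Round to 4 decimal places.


Soft-thresholding with lambda = 1.93:
prox(-3.8625) = sign(-3.8625)*max(|-3.8625| - 1.93, 0) = -1.9325
prox(-5.5329) = sign(-5.5329)*max(|-5.5329| - 1.93, 0) = -3.6029
prox(-3.0021) = sign(-3.0021)*max(|-3.0021| - 1.93, 0) = -1.0721
prox(x) = [-1.9325, -3.6029, -1.0721]
||prox(x)||_1 = 1.9325 + 3.6029 + 1.0721 = 6.6075


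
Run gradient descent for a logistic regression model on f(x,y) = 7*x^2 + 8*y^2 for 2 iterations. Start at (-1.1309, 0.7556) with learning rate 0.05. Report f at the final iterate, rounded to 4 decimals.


Gradient descent on f(x,y) = 7*x^2 + 8*y^2.
Starting point: (-1.1309, 0.7556), alpha = 0.05
Step 1: grad_x = 2*7*-1.1309 = -15.8326, grad_y = 2*8*0.7556 = 12.0896
  x_1 = -1.1309 - 0.05*-15.8326 = -0.3393
  y_1 = 0.7556 - 0.05*12.0896 = 0.1511
Step 2: grad_x = 2*7*-0.3393 = -4.7498, grad_y = 2*8*0.1511 = 2.4179
  x_2 = -0.3393 - 0.05*-4.7498 = -0.1018
  y_2 = 0.1511 - 0.05*2.4179 = 0.0302
f(-0.1018, 0.0302) = 7*(-0.1018)^2 + 8*0.0302^2 = 0.0798


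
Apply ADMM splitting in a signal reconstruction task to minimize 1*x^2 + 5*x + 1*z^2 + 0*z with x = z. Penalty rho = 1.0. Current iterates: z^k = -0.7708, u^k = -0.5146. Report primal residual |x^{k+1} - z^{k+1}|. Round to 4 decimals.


ADMM iteration with rho = 1.0, z^k = -0.7708, u^k = -0.5146
Step 1: x-update.
Minimize 1*x^2 + 5*x + (1.0/2)*(x + 0.7708 - 0.5146)^2
FOC: (2*1 + 1.0)*x = -5 + 1.0*(-0.7708 + 0.5146)
x^{k+1} = -1.7521
Step 2: z-update.
Minimize 1*z^2 + 0*z + (1.0/2)*(-1.7521 - z - 0.5146)^2
FOC: (2*1 + 1.0)*z = 0 + 1.0*(-1.7521 - 0.5146)
z^{k+1} = -0.7556
Step 3: u-update.
u^{k+1} = -0.5146 - 1.7521 + 0.7556 = -1.5111
Step 4: Primal residual = |-1.7521 + 0.7556| = 0.9965


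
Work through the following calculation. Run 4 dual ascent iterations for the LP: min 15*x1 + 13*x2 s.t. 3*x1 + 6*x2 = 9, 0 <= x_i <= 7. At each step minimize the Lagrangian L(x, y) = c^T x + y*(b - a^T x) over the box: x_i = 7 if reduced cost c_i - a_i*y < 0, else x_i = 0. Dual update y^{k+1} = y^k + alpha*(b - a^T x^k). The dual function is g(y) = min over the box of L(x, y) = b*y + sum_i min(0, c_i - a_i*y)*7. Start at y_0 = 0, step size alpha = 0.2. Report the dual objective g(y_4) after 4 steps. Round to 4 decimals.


Dual ascent for LP: min 15*x1 + 13*x2, 3*x1 + 6*x2 = 9, 0 <= x_i <= 7
Step 1: y^k = 0.0, reduced costs: (15.0, 13.0)
  x^k = (0.0, 0.0), subgradient = b - a^T x = 9.0
  y^{k+1} = 0.0 + 0.2*9.0 = 1.8
Step 2: y^k = 1.8, reduced costs: (9.6, 2.2)
  x^k = (0.0, 0.0), subgradient = b - a^T x = 9.0
  y^{k+1} = 1.8 + 0.2*9.0 = 3.6
Step 3: y^k = 3.6, reduced costs: (4.2, -8.6)
  x^k = (0.0, 7.0), subgradient = b - a^T x = -33.0
  y^{k+1} = 3.6 + 0.2*-33.0 = -3.0
Step 4: y^k = -3.0, reduced costs: (24.0, 31.0)
  x^k = (0.0, 0.0), subgradient = b - a^T x = 9.0
  y^{k+1} = -3.0 + 0.2*9.0 = -1.2
Dual objective at y_4 = -1.2: reduced costs (18.6, 20.2), box minimizer x = (0.0, 0.0)
g(y_4) = b*y + (c1 - a1*y)*x1 + (c2 - a2*y)*x2 = 9*(-1.2) + 18.6*0.0 + 20.2*0.0 = -10.8 + 0.0 + 0.0 = -10.8


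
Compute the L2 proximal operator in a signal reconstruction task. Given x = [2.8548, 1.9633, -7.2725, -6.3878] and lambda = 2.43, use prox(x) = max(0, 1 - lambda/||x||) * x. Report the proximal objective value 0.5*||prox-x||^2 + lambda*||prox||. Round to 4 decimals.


Step 1: Compute ||x||.
||x|| = 10.2809
Step 2: Compute scaling factor.
scale = max(0, 1 - 2.43/10.2809) = 0.7636
Step 3: prox(x) = [2.18, 1.4993, -5.5536, -4.878]
||prox(x)|| = 7.8509
Step 4: Proximal objective.
0.5*||prox-x||^2 = 2.9525
lambda*||prox|| = 19.0777
Total = 22.0302


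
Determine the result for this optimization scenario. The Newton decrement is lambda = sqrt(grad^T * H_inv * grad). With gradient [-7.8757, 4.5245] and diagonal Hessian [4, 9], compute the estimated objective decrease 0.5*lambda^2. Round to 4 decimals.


Step 1: H is diagonal, so H^(-1) * g = [-1.9689, 0.5027].
Step 2: g^T H^(-1) g = sum_i g_i^2 / H_ii
  = (-7.8757)^2/4 + (4.5245)^2/9
  = 15.5067 + 2.2746 = 17.7812
Step 3: Objective decrease = 0.5 * g^T H^(-1) g = 8.8906


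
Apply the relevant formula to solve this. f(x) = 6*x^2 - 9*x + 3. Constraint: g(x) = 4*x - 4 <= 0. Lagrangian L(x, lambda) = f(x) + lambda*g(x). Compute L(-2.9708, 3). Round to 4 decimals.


Step 1: Evaluate f(x).
f(-2.9708) = 6*(-2.9708)^2 - 9*(-2.9708) + 3 = 82.6911
Step 2: Evaluate g(x).
g(-2.9708) = 4*-2.9708 - 4 = -15.8832
Step 3: Compute Lagrangian.
L = 82.6911 + 3*-15.8832 = 35.0415


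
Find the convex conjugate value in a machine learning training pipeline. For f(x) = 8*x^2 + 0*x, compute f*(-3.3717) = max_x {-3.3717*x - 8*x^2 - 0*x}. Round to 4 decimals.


f*(y) = sup_x {y*x - a*x^2 - b*x} = sup_x {(y-b)*x - a*x^2}
FOC: (y - b) - 2a*x = 0 => x* = (y - b)/(2a)
x* = (-3.3717 - 0)/(2*8) = -0.2107
f*(-3.3717) = (y-b)^2/(4a) = (-3.3717 - 0)^2/(4*8)
= 11.3684/32 = 0.3553


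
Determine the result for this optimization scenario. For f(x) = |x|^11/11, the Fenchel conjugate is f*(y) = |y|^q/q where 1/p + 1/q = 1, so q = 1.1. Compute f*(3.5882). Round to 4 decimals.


The conjugate exponent q satisfies 1/p + 1/q = 1.
p = 11, so q = 11/(11 - 1) = 1.1
|y|^q = 3.5882^1.1 = 4.0772
f*(3.5882) = 4.0772 / 1.1 = 3.7066


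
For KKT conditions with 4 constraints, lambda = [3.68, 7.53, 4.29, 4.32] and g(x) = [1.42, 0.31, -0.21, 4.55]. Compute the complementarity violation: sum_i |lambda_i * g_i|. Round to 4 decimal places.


KKT complementary slackness check:
lambda_1 * g_1 = 3.68 * 1.42 = 5.2256
lambda_2 * g_2 = 7.53 * 0.31 = 2.3343
lambda_3 * g_3 = 4.29 * -0.21 = -0.9009
lambda_4 * g_4 = 4.32 * 4.55 = 19.656
Total violation = 5.2256 + 2.3343 + 0.9009 + 19.656 = 28.1168


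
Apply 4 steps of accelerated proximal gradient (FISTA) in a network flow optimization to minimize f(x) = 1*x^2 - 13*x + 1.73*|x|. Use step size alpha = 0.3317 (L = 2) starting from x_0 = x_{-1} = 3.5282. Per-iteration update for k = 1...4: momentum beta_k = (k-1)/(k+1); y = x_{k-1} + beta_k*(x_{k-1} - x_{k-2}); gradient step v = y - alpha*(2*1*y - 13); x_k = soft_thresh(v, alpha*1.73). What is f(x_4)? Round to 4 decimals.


FISTA on f(x) = 1*x^2 - 13*x + 1.73*|x|
L = 2, alpha = 0.3317
Iteration 1: beta = 0.0, y = 3.5282 + 0.0*(3.5282 - 3.5282) = 3.5282
  grad(y) = -5.9436, v = y - alpha*grad = 5.4997
  prox(v) = soft_thresh(5.4997, 0.5738) = 4.9259
Iteration 2: beta = 0.3333, y = 4.9259 + 0.3333*(4.9259 - 3.5282) = 5.3917
  grad(y) = -2.2165, v = y - alpha*grad = 6.127
  prox(v) = soft_thresh(6.127, 0.5738) = 5.5531
Iteration 3: beta = 0.5, y = 5.5531 + 0.5*(5.5531 - 4.9259) = 5.8667
  grad(y) = -1.2665, v = y - alpha*grad = 6.2868
  prox(v) = soft_thresh(6.2868, 0.5738) = 5.713
Iteration 4: beta = 0.6, y = 5.713 + 0.6*(5.713 - 5.5531) = 5.8089
  grad(y) = -1.3821, v = y - alpha*grad = 6.2674
  prox(v) = soft_thresh(6.2674, 0.5738) = 5.6935
f(x_4) = 1*5.6935^2 - 13*5.6935 + 1.73*|5.6935| = -31.7498


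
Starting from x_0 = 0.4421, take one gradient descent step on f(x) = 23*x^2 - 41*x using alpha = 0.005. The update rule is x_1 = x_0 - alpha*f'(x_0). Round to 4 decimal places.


We compute the gradient at x_0 and apply the update.
f'(x) = 46*x - 41
f'(0.4421) = 46*0.4421 - 41 = -20.6634
x_1 = 0.4421 - 0.005*-20.6634 = 0.5454


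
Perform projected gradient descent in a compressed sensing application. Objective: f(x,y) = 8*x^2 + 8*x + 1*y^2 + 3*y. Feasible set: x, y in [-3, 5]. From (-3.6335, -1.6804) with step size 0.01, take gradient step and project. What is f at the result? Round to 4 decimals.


Step 1: Compute gradient at (-3.6335, -1.6804).
grad_x = 2*8*-3.6335 + 8 = -50.136
grad_y = 2*1*-1.6804 + 3 = -0.3608
Step 2: Gradient step.
x_raw = -3.6335 - 0.01*-50.136 = -3.1321
y_raw = -1.6804 - 0.01*-0.3608 = -1.6768
Step 3: Project onto [-3, 5].
x_proj = clip(-3.1321) = -3.0
y_proj = clip(-1.6768) = -1.6768
Step 4: Evaluate f.
f(-3.0, -1.6768) = 45.7813


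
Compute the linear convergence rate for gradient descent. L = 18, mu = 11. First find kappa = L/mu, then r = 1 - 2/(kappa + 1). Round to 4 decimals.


Step 1: Compute the condition number.
kappa = L/mu = 18/11 = 1.6364
Step 2: Compute the convergence rate.
r = 1 - 2/(kappa + 1) = 1 - 2*mu/(L + mu) = (L - mu)/(L + mu) = 7/29 = 0.2414


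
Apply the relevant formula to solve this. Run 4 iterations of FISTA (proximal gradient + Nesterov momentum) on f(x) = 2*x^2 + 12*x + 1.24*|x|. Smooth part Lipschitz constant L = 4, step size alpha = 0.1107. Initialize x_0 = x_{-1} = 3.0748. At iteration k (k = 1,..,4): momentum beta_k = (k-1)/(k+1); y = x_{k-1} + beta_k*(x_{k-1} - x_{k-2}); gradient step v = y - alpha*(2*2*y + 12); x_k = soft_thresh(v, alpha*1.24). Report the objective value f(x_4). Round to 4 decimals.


FISTA on f(x) = 2*x^2 + 12*x + 1.24*|x|
L = 4, alpha = 0.1107
Iteration 1: beta = 0.0, y = 3.0748 + 0.0*(3.0748 - 3.0748) = 3.0748
  grad(y) = 24.2992, v = y - alpha*grad = 0.3849
  prox(v) = soft_thresh(0.3849, 0.1373) = 0.2476
Iteration 2: beta = 0.3333, y = 0.2476 + 0.3333*(0.2476 - 3.0748) = -0.6948
  grad(y) = 9.2209, v = y - alpha*grad = -1.7155
  prox(v) = soft_thresh(-1.7155, 0.1373) = -1.5783
Iteration 3: beta = 0.5, y = -1.5783 + 0.5*(-1.5783 - 0.2476) = -2.4912
  grad(y) = 2.0352, v = y - alpha*grad = -2.7165
  prox(v) = soft_thresh(-2.7165, 0.1373) = -2.5792
Iteration 4: beta = 0.6, y = -2.5792 + 0.6*(-2.5792 + 1.5783) = -3.1798
  grad(y) = -0.7192, v = y - alpha*grad = -3.1002
  prox(v) = soft_thresh(-3.1002, 0.1373) = -2.9629
f(x_4) = 2*(-2.9629)^2 + 12*(-2.9629) + 1.24*|-2.9629| = -14.3232


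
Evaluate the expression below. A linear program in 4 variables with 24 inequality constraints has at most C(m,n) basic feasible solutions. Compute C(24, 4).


Each vertex corresponds to some choice of n active constraints out of m, so the number of vertices is at most C(m, n) = m! / (n!(m-n)!).
m = 24, n = 4
Numerator: 24 * 23 * 22 * 21
Denominator: 4! = 24
C(24, 4) = 10626


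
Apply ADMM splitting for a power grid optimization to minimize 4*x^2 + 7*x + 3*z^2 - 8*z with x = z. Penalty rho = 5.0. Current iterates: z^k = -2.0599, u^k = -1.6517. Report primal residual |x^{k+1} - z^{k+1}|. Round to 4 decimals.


ADMM iteration with rho = 5.0, z^k = -2.0599, u^k = -1.6517
Step 1: x-update.
Minimize 4*x^2 + 7*x + (5.0/2)*(x + 2.0599 - 1.6517)^2
FOC: (2*4 + 5.0)*x = -7 + 5.0*(-2.0599 + 1.6517)
x^{k+1} = -0.6955
Step 2: z-update.
Minimize 3*z^2 - 8*z + (5.0/2)*(-0.6955 - z - 1.6517)^2
FOC: (2*3 + 5.0)*z = 8 + 5.0*(-0.6955 - 1.6517)
z^{k+1} = -0.3396
Step 3: u-update.
u^{k+1} = -1.6517 - 0.6955 + 0.3396 = -2.0075
Step 4: Primal residual = |-0.6955 + 0.3396| = 0.3558


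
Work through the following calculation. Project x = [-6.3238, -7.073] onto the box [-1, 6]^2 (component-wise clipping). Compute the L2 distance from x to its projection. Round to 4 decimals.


Project each component onto [-1, 6].
clip(-6.3238) = -1.0, clip(-7.073) = -1.0
Projection = [-1.0, -1.0]
Squared diffs: [28.3428, 36.8813]
Distance = sqrt(65.2241) = 8.0761


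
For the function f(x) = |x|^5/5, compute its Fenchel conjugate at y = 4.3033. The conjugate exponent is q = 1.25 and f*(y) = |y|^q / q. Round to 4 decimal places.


The conjugate exponent q satisfies 1/p + 1/q = 1.
p = 5, so q = 5/(5 - 1) = 1.25
|y|^q = 4.3033^1.25 = 6.198
f*(4.3033) = 6.198 / 1.25 = 4.9584


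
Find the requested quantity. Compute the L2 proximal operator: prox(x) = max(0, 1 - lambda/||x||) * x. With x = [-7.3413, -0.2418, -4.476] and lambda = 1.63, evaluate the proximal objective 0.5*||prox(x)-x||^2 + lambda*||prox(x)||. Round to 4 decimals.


Step 1: Compute ||x||.
||x|| = 8.6016
Step 2: Compute scaling factor.
scale = max(0, 1 - 1.63/8.6016) = 0.8105
Step 3: prox(x) = [-5.9501, -0.196, -3.6278]
||prox(x)|| = 6.9716
Step 4: Proximal objective.
0.5*||prox-x||^2 = 1.3285
lambda*||prox|| = 11.3637
Total = 12.6922


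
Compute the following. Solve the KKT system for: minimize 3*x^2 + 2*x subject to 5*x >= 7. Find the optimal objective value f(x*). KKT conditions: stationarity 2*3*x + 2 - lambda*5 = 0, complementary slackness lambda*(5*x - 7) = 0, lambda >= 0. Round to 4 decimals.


Step 1: Try lambda = 0 (constraint inactive).
x_unc = -2/(2*3) = -0.3333
Check: 5*-0.3333 = -1.6665 < 7 -- violated!
Step 2: Constraint must be active: 5*x = 7
x* = 7/5 = 1.4
lambda = (2*3*1.4 + 2)/5 = 2.08
Step 3: Compute optimal value.
f(x*) = 3*1.4^2 + 2*1.4 = 8.68


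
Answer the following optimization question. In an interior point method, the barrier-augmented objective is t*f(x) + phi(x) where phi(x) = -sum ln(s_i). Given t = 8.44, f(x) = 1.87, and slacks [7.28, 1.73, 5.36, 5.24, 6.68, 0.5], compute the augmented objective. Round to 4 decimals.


Step 1: Compute log-barrier.
ln values: [1.9851, 0.5481, 1.679, 1.6563, 1.8991, -0.6931]
phi = -(1.9851 + 0.5481 + 1.679 + 1.6563 + 1.8991 - 0.6931) = -7.0745
Step 2: Compute augmented objective.
t*f(x) = 8.44*1.87 = 15.7828
Total = 15.7828 - 7.0745 = 8.7083


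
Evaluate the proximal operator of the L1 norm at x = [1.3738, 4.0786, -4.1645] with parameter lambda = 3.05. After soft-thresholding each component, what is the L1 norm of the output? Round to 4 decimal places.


Soft-thresholding with lambda = 3.05:
prox(1.3738) = sign(1.3738)*max(|1.3738| - 3.05, 0) = 0.0
prox(4.0786) = sign(4.0786)*max(|4.0786| - 3.05, 0) = 1.0286
prox(-4.1645) = sign(-4.1645)*max(|-4.1645| - 3.05, 0) = -1.1145
prox(x) = [0.0, 1.0286, -1.1145]
||prox(x)||_1 = 0.0 + 1.0286 + 1.1145 = 2.1431


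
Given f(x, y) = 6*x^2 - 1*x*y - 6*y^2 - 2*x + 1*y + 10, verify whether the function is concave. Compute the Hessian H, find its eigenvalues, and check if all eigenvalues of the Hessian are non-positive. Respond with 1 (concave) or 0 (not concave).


The Hessian of f(x,y) = 6*x^2 - 1*x*y - 6*y^2 - 2*x + 1*y + 10 is:
H = [[12, -1], [-1, -12]]
Trace = 12 - 12 = 0
Determinant = 12*-12 - (-1)^2 = -145
Discriminant = (0)^2 - 4*-145 = 580.0
Eigenvalues: lambda_1 = -12.0416, lambda_2 = 12.0416
The function is not concave.

0


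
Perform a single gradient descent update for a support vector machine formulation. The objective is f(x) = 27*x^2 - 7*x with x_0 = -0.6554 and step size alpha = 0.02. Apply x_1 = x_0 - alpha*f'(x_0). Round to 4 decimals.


We compute the gradient at x_0 and apply the update.
f'(x) = 54*x - 7
f'(-0.6554) = 54*-0.6554 - 7 = -42.3916
x_1 = -0.6554 - 0.02*-42.3916 = 0.1924


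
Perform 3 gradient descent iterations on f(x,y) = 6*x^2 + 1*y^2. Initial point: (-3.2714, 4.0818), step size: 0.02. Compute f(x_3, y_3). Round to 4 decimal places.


Gradient descent on f(x,y) = 6*x^2 + 1*y^2.
Starting point: (-3.2714, 4.0818), alpha = 0.02
Step 1: grad_x = 2*6*-3.2714 = -39.2568, grad_y = 2*1*4.0818 = 8.1636
  x_1 = -3.2714 - 0.02*-39.2568 = -2.4863
  y_1 = 4.0818 - 0.02*8.1636 = 3.9185
Step 2: grad_x = 2*6*-2.4863 = -29.8352, grad_y = 2*1*3.9185 = 7.8371
  x_2 = -2.4863 - 0.02*-29.8352 = -1.8896
  y_2 = 3.9185 - 0.02*7.8371 = 3.7618
Step 3: grad_x = 2*6*-1.8896 = -22.6747, grad_y = 2*1*3.7618 = 7.5236
  x_3 = -1.8896 - 0.02*-22.6747 = -1.4361
  y_3 = 3.7618 - 0.02*7.5236 = 3.6113
f(-1.4361, 3.6113) = 6*(-1.4361)^2 + 1*3.6113^2 = 25.4153


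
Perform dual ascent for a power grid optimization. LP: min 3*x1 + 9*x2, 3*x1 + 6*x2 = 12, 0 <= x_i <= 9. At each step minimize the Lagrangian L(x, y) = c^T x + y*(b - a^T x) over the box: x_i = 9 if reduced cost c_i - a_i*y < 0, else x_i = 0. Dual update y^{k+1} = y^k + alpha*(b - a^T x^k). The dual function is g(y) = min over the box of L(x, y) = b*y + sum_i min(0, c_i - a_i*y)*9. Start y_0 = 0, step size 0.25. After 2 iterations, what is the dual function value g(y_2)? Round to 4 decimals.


Dual ascent for LP: min 3*x1 + 9*x2, 3*x1 + 6*x2 = 12, 0 <= x_i <= 9
Step 1: y^k = 0.0, reduced costs: (3.0, 9.0)
  x^k = (0.0, 0.0), subgradient = b - a^T x = 12.0
  y^{k+1} = 0.0 + 0.25*12.0 = 3.0
Step 2: y^k = 3.0, reduced costs: (-6.0, -9.0)
  x^k = (9.0, 9.0), subgradient = b - a^T x = -69.0
  y^{k+1} = 3.0 + 0.25*-69.0 = -14.25
Dual objective at y_2 = -14.25: reduced costs (45.75, 94.5), box minimizer x = (0.0, 0.0)
g(y_2) = b*y + (c1 - a1*y)*x1 + (c2 - a2*y)*x2 = 12*(-14.25) + 45.75*0.0 + 94.5*0.0 = -171.0 + 0.0 + 0.0 = -171.0


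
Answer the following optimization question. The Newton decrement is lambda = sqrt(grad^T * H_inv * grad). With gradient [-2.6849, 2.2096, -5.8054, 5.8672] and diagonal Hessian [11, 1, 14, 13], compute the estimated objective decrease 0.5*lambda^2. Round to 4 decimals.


Step 1: H is diagonal, so H^(-1) * g = [-0.2441, 2.2096, -0.4147, 0.4513].
Step 2: g^T H^(-1) g = sum_i g_i^2 / H_ii
  = (-2.6849)^2/11 + (2.2096)^2/1 + (-5.8054)^2/14 + (5.8672)^2/13
  = 0.6553 + 4.8823 + 2.4073 + 2.648 = 10.593
Step 3: Objective decrease = 0.5 * g^T H^(-1) g = 5.2965


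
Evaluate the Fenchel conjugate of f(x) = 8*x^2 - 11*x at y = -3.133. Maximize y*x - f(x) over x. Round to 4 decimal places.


f*(y) = sup_x {y*x - a*x^2 - b*x} = sup_x {(y-b)*x - a*x^2}
FOC: (y - b) - 2a*x = 0 => x* = (y - b)/(2a)
x* = (-3.133 + 11)/(2*8) = 0.4917
f*(-3.133) = (y-b)^2/(4a) = (-3.133 + 11)^2/(4*8)
= 61.8897/32 = 1.9341


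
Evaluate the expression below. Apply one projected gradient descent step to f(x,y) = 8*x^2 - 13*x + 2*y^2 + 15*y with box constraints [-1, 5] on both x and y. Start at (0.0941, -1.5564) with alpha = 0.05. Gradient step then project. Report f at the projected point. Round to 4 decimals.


Step 1: Compute gradient at (0.0941, -1.5564).
grad_x = 2*8*0.0941 - 13 = -11.4944
grad_y = 2*2*-1.5564 + 15 = 8.7744
Step 2: Gradient step.
x_raw = 0.0941 - 0.05*-11.4944 = 0.6688
y_raw = -1.5564 - 0.05*8.7744 = -1.9951
Step 3: Project onto [-1, 5].
x_proj = clip(0.6688) = 0.6688
y_proj = clip(-1.9951) = -1.0
Step 4: Evaluate f.
f(0.6688, -1.0) = -18.1161


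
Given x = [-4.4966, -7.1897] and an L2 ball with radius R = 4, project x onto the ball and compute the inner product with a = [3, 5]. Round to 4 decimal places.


Step 1: Compute ||x|| (intermediates to 6 decimals).
||x|| = sqrt((-4.4966)^2 + (-7.1897)^2) = 8.480047
Step 2: Project.
Since ||x|| > R, scale = R/||x|| = 4/8.480047 = 0.471695, proj(x) = scale * x
proj(x) = [-2.121024, -3.391346]
Step 3: Dot product.
a^T * proj(x) = 3*(-2.121024) + 5*(-3.391346) = -23.3198


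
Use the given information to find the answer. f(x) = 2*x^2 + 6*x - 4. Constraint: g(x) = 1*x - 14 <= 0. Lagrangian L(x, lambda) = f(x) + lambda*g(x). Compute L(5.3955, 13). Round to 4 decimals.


Step 1: Evaluate f(x).
f(5.3955) = 2*5.3955^2 + 6*5.3955 - 4 = 86.5958
Step 2: Evaluate g(x).
g(5.3955) = 1*5.3955 - 14 = -8.6045
Step 3: Compute Lagrangian.
L = 86.5958 + 13*-8.6045 = -25.2627


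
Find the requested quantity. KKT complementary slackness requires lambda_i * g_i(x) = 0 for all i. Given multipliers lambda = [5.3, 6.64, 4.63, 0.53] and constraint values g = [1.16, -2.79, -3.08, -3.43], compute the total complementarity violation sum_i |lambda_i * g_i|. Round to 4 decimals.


KKT complementary slackness check:
lambda_1 * g_1 = 5.3 * 1.16 = 6.148
lambda_2 * g_2 = 6.64 * -2.79 = -18.5256
lambda_3 * g_3 = 4.63 * -3.08 = -14.2604
lambda_4 * g_4 = 0.53 * -3.43 = -1.8179
Total violation = 6.148 + 18.5256 + 14.2604 + 1.8179 = 40.7519


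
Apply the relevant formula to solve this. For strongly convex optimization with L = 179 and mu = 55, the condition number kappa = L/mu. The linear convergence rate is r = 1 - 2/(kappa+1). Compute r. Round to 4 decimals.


Step 1: Compute the condition number.
kappa = L/mu = 179/55 = 3.2545
Step 2: Compute the convergence rate.
r = 1 - 2/(kappa + 1) = 1 - 2*mu/(L + mu) = (L - mu)/(L + mu) = 124/234 = 0.5299


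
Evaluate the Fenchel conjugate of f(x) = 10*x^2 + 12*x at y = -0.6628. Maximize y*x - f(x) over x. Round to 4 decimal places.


f*(y) = sup_x {y*x - a*x^2 - b*x} = sup_x {(y-b)*x - a*x^2}
FOC: (y - b) - 2a*x = 0 => x* = (y - b)/(2a)
x* = (-0.6628 - 12)/(2*10) = -0.6331
f*(-0.6628) = (y-b)^2/(4a) = (-0.6628 - 12)^2/(4*10)
= 160.3465/40 = 4.0087


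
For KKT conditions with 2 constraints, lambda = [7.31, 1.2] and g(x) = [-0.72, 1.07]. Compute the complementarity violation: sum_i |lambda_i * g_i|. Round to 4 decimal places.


KKT complementary slackness check:
lambda_1 * g_1 = 7.31 * -0.72 = -5.2632
lambda_2 * g_2 = 1.2 * 1.07 = 1.284
Total violation = 5.2632 + 1.284 = 6.5472


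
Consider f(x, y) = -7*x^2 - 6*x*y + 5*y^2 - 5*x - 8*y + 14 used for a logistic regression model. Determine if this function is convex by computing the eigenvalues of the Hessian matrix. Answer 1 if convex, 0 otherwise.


The Hessian of f(x,y) = -7*x^2 - 6*x*y + 5*y^2 - 5*x - 8*y + 14 is:
H = [[-14, -6], [-6, 10]]
Trace = -14 + 10 = -4
Determinant = -14*10 - (-6)^2 = -176
Discriminant = (-4)^2 - 4*-176 = 720.0
Eigenvalues: lambda_1 = -15.4164, lambda_2 = 11.4164
The function is not convex.

0


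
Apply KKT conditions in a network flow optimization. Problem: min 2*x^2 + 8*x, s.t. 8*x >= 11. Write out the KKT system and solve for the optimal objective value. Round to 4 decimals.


Step 1: Try lambda = 0 (constraint inactive).
x_unc = -8/(2*2) = -2.0
Check: 8*-2.0 = -16.0 < 11 -- violated!
Step 2: Constraint must be active: 8*x = 11
x* = 11/8 = 1.375
lambda = (2*2*1.375 + 8)/8 = 1.6875
Step 3: Compute optimal value.
f(x*) = 2*1.375^2 + 8*1.375 = 14.7813


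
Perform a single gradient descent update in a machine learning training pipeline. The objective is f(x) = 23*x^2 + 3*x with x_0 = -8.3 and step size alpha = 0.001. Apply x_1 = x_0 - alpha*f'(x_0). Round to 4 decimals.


We compute the gradient at x_0 and apply the update.
f'(x) = 46*x + 3
f'(-8.3) = 46*-8.3 + 3 = -378.8
x_1 = -8.3 - 0.001*-378.8 = -7.9212


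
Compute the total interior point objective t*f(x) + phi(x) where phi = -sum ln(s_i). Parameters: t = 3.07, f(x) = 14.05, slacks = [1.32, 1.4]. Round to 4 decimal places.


Step 1: Compute log-barrier.
ln values: [0.2776, 0.3365]
phi = -(0.2776 + 0.3365) = -0.6141
Step 2: Compute augmented objective.
t*f(x) = 3.07*14.05 = 43.1335
Total = 43.1335 - 0.6141 = 42.5194


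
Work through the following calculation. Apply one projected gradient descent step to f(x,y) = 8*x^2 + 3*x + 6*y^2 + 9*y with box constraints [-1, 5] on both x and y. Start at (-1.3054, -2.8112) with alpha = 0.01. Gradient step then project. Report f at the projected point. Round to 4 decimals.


Step 1: Compute gradient at (-1.3054, -2.8112).
grad_x = 2*8*-1.3054 + 3 = -17.8864
grad_y = 2*6*-2.8112 + 9 = -24.7344
Step 2: Gradient step.
x_raw = -1.3054 - 0.01*-17.8864 = -1.1265
y_raw = -2.8112 - 0.01*-24.7344 = -2.5639
Step 3: Project onto [-1, 5].
x_proj = clip(-1.1265) = -1.0
y_proj = clip(-2.5639) = -1.0
Step 4: Evaluate f.
f(-1.0, -1.0) = 2.0


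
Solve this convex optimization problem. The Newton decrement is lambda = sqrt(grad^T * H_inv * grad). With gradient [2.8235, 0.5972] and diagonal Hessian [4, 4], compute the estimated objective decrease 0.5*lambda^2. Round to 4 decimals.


Step 1: H is diagonal, so H^(-1) * g = [0.7059, 0.1493].
Step 2: g^T H^(-1) g = sum_i g_i^2 / H_ii
  = (2.8235)^2/4 + (0.5972)^2/4
  = 1.993 + 0.0892 = 2.0822
Step 3: Objective decrease = 0.5 * g^T H^(-1) g = 1.0411
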